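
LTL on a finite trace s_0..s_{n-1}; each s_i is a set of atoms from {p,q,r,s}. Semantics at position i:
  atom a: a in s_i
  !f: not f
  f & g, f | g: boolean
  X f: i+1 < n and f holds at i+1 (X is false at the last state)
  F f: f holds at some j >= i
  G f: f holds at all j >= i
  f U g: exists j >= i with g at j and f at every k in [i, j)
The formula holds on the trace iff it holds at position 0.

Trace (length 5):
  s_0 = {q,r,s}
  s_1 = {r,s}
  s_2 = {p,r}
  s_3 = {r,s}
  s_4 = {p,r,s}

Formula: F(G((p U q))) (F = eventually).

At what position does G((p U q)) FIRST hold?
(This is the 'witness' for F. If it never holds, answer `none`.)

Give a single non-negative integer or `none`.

s_0={q,r,s}: G((p U q))=False (p U q)=True p=False q=True
s_1={r,s}: G((p U q))=False (p U q)=False p=False q=False
s_2={p,r}: G((p U q))=False (p U q)=False p=True q=False
s_3={r,s}: G((p U q))=False (p U q)=False p=False q=False
s_4={p,r,s}: G((p U q))=False (p U q)=False p=True q=False
F(G((p U q))) does not hold (no witness exists).

Answer: none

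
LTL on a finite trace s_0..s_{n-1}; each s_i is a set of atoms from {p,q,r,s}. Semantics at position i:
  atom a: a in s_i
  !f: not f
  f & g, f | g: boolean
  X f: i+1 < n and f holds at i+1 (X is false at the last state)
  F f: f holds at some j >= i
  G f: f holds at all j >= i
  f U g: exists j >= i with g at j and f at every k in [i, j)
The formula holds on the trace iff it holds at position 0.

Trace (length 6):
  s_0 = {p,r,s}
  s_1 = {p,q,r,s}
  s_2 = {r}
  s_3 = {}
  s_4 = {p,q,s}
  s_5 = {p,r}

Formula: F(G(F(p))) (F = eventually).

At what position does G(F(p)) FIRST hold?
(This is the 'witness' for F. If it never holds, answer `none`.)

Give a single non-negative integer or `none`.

Answer: 0

Derivation:
s_0={p,r,s}: G(F(p))=True F(p)=True p=True
s_1={p,q,r,s}: G(F(p))=True F(p)=True p=True
s_2={r}: G(F(p))=True F(p)=True p=False
s_3={}: G(F(p))=True F(p)=True p=False
s_4={p,q,s}: G(F(p))=True F(p)=True p=True
s_5={p,r}: G(F(p))=True F(p)=True p=True
F(G(F(p))) holds; first witness at position 0.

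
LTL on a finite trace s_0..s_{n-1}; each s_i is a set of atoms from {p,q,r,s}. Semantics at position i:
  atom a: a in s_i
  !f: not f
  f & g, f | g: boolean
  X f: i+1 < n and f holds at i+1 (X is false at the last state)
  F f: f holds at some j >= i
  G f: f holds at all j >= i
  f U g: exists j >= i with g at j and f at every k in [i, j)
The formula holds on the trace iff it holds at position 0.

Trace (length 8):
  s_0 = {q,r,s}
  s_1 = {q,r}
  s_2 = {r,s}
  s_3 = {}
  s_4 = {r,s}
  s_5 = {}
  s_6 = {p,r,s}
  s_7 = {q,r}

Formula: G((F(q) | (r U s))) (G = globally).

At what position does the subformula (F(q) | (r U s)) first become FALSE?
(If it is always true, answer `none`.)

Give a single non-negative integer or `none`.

s_0={q,r,s}: (F(q) | (r U s))=True F(q)=True q=True (r U s)=True r=True s=True
s_1={q,r}: (F(q) | (r U s))=True F(q)=True q=True (r U s)=True r=True s=False
s_2={r,s}: (F(q) | (r U s))=True F(q)=True q=False (r U s)=True r=True s=True
s_3={}: (F(q) | (r U s))=True F(q)=True q=False (r U s)=False r=False s=False
s_4={r,s}: (F(q) | (r U s))=True F(q)=True q=False (r U s)=True r=True s=True
s_5={}: (F(q) | (r U s))=True F(q)=True q=False (r U s)=False r=False s=False
s_6={p,r,s}: (F(q) | (r U s))=True F(q)=True q=False (r U s)=True r=True s=True
s_7={q,r}: (F(q) | (r U s))=True F(q)=True q=True (r U s)=False r=True s=False
G((F(q) | (r U s))) holds globally = True
No violation — formula holds at every position.

Answer: none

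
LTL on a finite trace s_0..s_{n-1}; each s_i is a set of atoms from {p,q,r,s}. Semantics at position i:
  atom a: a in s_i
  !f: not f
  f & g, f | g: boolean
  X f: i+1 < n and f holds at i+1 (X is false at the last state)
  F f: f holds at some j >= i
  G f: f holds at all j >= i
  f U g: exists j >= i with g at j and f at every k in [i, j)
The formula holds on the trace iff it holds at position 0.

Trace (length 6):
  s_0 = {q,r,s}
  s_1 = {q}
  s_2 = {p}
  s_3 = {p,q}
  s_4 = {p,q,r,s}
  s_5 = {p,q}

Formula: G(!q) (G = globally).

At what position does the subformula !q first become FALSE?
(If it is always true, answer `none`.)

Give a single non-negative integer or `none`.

s_0={q,r,s}: !q=False q=True
s_1={q}: !q=False q=True
s_2={p}: !q=True q=False
s_3={p,q}: !q=False q=True
s_4={p,q,r,s}: !q=False q=True
s_5={p,q}: !q=False q=True
G(!q) holds globally = False
First violation at position 0.

Answer: 0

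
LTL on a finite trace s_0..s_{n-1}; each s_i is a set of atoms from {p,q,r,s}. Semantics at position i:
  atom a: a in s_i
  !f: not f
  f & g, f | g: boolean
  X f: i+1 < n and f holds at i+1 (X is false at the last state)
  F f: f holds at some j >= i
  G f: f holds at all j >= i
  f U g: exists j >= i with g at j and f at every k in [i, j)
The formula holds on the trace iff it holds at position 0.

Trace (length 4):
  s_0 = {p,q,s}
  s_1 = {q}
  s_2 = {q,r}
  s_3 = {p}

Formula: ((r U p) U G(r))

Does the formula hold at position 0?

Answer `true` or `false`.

s_0={p,q,s}: ((r U p) U G(r))=False (r U p)=True r=False p=True G(r)=False
s_1={q}: ((r U p) U G(r))=False (r U p)=False r=False p=False G(r)=False
s_2={q,r}: ((r U p) U G(r))=False (r U p)=True r=True p=False G(r)=False
s_3={p}: ((r U p) U G(r))=False (r U p)=True r=False p=True G(r)=False

Answer: false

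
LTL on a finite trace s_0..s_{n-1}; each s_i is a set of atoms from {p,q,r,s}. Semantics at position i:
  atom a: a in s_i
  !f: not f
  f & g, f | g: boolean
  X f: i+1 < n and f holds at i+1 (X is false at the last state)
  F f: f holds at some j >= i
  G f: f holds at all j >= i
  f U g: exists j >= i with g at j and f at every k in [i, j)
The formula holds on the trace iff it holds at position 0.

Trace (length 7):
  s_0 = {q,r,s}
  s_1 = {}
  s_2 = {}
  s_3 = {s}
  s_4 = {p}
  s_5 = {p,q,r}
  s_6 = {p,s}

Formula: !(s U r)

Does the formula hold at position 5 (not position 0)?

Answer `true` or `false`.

Answer: false

Derivation:
s_0={q,r,s}: !(s U r)=False (s U r)=True s=True r=True
s_1={}: !(s U r)=True (s U r)=False s=False r=False
s_2={}: !(s U r)=True (s U r)=False s=False r=False
s_3={s}: !(s U r)=True (s U r)=False s=True r=False
s_4={p}: !(s U r)=True (s U r)=False s=False r=False
s_5={p,q,r}: !(s U r)=False (s U r)=True s=False r=True
s_6={p,s}: !(s U r)=True (s U r)=False s=True r=False
Evaluating at position 5: result = False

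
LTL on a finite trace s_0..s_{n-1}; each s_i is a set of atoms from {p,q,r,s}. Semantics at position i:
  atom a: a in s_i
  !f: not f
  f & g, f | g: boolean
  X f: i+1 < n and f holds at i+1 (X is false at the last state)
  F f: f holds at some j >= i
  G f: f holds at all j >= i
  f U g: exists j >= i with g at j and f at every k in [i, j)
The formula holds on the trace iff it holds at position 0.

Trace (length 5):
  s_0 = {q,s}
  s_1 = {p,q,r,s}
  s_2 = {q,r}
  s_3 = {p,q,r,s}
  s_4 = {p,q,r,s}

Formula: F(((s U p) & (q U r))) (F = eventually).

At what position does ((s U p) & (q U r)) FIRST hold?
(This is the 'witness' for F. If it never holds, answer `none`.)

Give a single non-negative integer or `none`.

Answer: 0

Derivation:
s_0={q,s}: ((s U p) & (q U r))=True (s U p)=True s=True p=False (q U r)=True q=True r=False
s_1={p,q,r,s}: ((s U p) & (q U r))=True (s U p)=True s=True p=True (q U r)=True q=True r=True
s_2={q,r}: ((s U p) & (q U r))=False (s U p)=False s=False p=False (q U r)=True q=True r=True
s_3={p,q,r,s}: ((s U p) & (q U r))=True (s U p)=True s=True p=True (q U r)=True q=True r=True
s_4={p,q,r,s}: ((s U p) & (q U r))=True (s U p)=True s=True p=True (q U r)=True q=True r=True
F(((s U p) & (q U r))) holds; first witness at position 0.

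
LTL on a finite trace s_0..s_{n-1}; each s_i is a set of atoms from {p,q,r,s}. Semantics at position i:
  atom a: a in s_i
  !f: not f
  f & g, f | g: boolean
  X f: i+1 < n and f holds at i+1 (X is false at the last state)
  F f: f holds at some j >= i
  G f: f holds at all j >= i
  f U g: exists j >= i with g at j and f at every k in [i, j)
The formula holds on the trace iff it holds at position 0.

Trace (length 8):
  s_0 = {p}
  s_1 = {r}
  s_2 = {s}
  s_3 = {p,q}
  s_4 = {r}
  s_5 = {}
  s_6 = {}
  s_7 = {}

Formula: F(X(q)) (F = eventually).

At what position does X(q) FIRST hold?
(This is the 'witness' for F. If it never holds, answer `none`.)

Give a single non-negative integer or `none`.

Answer: 2

Derivation:
s_0={p}: X(q)=False q=False
s_1={r}: X(q)=False q=False
s_2={s}: X(q)=True q=False
s_3={p,q}: X(q)=False q=True
s_4={r}: X(q)=False q=False
s_5={}: X(q)=False q=False
s_6={}: X(q)=False q=False
s_7={}: X(q)=False q=False
F(X(q)) holds; first witness at position 2.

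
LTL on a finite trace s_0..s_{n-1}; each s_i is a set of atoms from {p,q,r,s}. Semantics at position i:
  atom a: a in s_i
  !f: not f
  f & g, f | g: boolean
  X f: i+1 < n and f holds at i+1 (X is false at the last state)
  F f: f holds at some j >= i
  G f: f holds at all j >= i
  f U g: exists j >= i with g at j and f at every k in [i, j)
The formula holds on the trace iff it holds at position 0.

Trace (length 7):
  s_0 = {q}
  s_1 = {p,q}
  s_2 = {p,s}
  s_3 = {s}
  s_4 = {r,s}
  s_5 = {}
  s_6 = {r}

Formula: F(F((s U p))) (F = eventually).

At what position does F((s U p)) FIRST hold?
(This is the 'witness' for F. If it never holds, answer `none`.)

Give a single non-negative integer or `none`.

s_0={q}: F((s U p))=True (s U p)=False s=False p=False
s_1={p,q}: F((s U p))=True (s U p)=True s=False p=True
s_2={p,s}: F((s U p))=True (s U p)=True s=True p=True
s_3={s}: F((s U p))=False (s U p)=False s=True p=False
s_4={r,s}: F((s U p))=False (s U p)=False s=True p=False
s_5={}: F((s U p))=False (s U p)=False s=False p=False
s_6={r}: F((s U p))=False (s U p)=False s=False p=False
F(F((s U p))) holds; first witness at position 0.

Answer: 0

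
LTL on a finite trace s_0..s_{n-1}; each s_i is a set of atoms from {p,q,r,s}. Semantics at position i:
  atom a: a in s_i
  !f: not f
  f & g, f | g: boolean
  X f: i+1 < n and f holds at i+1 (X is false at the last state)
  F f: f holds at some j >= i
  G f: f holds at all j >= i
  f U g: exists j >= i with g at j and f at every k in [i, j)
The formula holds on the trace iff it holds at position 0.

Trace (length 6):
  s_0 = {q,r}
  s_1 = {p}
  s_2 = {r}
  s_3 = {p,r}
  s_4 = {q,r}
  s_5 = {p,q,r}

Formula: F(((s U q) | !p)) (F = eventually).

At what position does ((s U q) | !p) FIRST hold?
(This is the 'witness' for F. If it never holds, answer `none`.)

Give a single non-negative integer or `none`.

Answer: 0

Derivation:
s_0={q,r}: ((s U q) | !p)=True (s U q)=True s=False q=True !p=True p=False
s_1={p}: ((s U q) | !p)=False (s U q)=False s=False q=False !p=False p=True
s_2={r}: ((s U q) | !p)=True (s U q)=False s=False q=False !p=True p=False
s_3={p,r}: ((s U q) | !p)=False (s U q)=False s=False q=False !p=False p=True
s_4={q,r}: ((s U q) | !p)=True (s U q)=True s=False q=True !p=True p=False
s_5={p,q,r}: ((s U q) | !p)=True (s U q)=True s=False q=True !p=False p=True
F(((s U q) | !p)) holds; first witness at position 0.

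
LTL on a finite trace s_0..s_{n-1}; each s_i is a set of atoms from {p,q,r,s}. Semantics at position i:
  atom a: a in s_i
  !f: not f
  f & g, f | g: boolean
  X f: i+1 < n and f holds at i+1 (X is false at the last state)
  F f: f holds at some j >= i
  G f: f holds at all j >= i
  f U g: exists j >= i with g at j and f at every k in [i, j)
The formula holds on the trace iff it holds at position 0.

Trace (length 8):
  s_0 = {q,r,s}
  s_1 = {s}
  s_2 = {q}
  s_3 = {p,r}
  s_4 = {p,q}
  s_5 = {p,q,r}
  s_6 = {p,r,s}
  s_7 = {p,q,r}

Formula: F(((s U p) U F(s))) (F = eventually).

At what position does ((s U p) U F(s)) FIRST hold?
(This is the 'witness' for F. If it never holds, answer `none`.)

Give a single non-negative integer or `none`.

s_0={q,r,s}: ((s U p) U F(s))=True (s U p)=False s=True p=False F(s)=True
s_1={s}: ((s U p) U F(s))=True (s U p)=False s=True p=False F(s)=True
s_2={q}: ((s U p) U F(s))=True (s U p)=False s=False p=False F(s)=True
s_3={p,r}: ((s U p) U F(s))=True (s U p)=True s=False p=True F(s)=True
s_4={p,q}: ((s U p) U F(s))=True (s U p)=True s=False p=True F(s)=True
s_5={p,q,r}: ((s U p) U F(s))=True (s U p)=True s=False p=True F(s)=True
s_6={p,r,s}: ((s U p) U F(s))=True (s U p)=True s=True p=True F(s)=True
s_7={p,q,r}: ((s U p) U F(s))=False (s U p)=True s=False p=True F(s)=False
F(((s U p) U F(s))) holds; first witness at position 0.

Answer: 0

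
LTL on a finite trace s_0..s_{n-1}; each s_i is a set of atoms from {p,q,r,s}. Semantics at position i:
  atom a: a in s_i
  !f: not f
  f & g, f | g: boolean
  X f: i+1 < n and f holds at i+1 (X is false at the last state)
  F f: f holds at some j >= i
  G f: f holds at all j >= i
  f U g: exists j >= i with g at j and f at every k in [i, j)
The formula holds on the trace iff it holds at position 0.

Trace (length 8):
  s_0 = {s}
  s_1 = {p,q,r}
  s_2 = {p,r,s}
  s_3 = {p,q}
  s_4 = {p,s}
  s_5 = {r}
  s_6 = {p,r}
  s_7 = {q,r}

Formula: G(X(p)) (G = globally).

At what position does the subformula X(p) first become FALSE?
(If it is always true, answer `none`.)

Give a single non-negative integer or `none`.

Answer: 4

Derivation:
s_0={s}: X(p)=True p=False
s_1={p,q,r}: X(p)=True p=True
s_2={p,r,s}: X(p)=True p=True
s_3={p,q}: X(p)=True p=True
s_4={p,s}: X(p)=False p=True
s_5={r}: X(p)=True p=False
s_6={p,r}: X(p)=False p=True
s_7={q,r}: X(p)=False p=False
G(X(p)) holds globally = False
First violation at position 4.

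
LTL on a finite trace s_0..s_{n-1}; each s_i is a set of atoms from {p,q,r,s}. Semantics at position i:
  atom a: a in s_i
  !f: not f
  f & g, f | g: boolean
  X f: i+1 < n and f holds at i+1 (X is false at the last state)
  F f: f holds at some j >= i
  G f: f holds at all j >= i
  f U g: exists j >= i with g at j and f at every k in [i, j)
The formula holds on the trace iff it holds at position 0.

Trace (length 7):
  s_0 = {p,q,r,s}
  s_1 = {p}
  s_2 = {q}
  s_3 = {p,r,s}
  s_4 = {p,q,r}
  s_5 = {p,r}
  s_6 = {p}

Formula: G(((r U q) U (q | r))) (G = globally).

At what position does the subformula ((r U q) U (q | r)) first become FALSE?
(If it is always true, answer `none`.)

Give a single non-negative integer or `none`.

Answer: 1

Derivation:
s_0={p,q,r,s}: ((r U q) U (q | r))=True (r U q)=True r=True q=True (q | r)=True
s_1={p}: ((r U q) U (q | r))=False (r U q)=False r=False q=False (q | r)=False
s_2={q}: ((r U q) U (q | r))=True (r U q)=True r=False q=True (q | r)=True
s_3={p,r,s}: ((r U q) U (q | r))=True (r U q)=True r=True q=False (q | r)=True
s_4={p,q,r}: ((r U q) U (q | r))=True (r U q)=True r=True q=True (q | r)=True
s_5={p,r}: ((r U q) U (q | r))=True (r U q)=False r=True q=False (q | r)=True
s_6={p}: ((r U q) U (q | r))=False (r U q)=False r=False q=False (q | r)=False
G(((r U q) U (q | r))) holds globally = False
First violation at position 1.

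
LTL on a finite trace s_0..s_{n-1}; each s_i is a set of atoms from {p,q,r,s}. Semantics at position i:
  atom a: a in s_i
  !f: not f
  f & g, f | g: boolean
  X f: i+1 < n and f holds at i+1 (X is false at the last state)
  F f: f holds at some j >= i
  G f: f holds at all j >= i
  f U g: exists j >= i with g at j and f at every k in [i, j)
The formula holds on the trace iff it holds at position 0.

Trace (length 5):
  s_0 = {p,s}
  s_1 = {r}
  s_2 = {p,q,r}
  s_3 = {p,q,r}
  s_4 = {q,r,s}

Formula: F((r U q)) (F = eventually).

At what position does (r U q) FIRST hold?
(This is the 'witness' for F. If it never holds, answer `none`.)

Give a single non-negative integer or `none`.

Answer: 1

Derivation:
s_0={p,s}: (r U q)=False r=False q=False
s_1={r}: (r U q)=True r=True q=False
s_2={p,q,r}: (r U q)=True r=True q=True
s_3={p,q,r}: (r U q)=True r=True q=True
s_4={q,r,s}: (r U q)=True r=True q=True
F((r U q)) holds; first witness at position 1.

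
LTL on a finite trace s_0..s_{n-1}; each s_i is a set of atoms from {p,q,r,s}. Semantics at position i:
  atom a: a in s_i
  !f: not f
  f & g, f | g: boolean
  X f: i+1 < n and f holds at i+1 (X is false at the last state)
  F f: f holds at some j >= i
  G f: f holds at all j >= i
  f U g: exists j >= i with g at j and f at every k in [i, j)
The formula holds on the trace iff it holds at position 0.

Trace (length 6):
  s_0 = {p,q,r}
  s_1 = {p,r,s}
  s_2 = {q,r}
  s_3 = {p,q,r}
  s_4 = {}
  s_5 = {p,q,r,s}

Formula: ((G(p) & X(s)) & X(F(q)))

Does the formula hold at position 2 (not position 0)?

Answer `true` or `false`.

Answer: false

Derivation:
s_0={p,q,r}: ((G(p) & X(s)) & X(F(q)))=False (G(p) & X(s))=False G(p)=False p=True X(s)=True s=False X(F(q))=True F(q)=True q=True
s_1={p,r,s}: ((G(p) & X(s)) & X(F(q)))=False (G(p) & X(s))=False G(p)=False p=True X(s)=False s=True X(F(q))=True F(q)=True q=False
s_2={q,r}: ((G(p) & X(s)) & X(F(q)))=False (G(p) & X(s))=False G(p)=False p=False X(s)=False s=False X(F(q))=True F(q)=True q=True
s_3={p,q,r}: ((G(p) & X(s)) & X(F(q)))=False (G(p) & X(s))=False G(p)=False p=True X(s)=False s=False X(F(q))=True F(q)=True q=True
s_4={}: ((G(p) & X(s)) & X(F(q)))=False (G(p) & X(s))=False G(p)=False p=False X(s)=True s=False X(F(q))=True F(q)=True q=False
s_5={p,q,r,s}: ((G(p) & X(s)) & X(F(q)))=False (G(p) & X(s))=False G(p)=True p=True X(s)=False s=True X(F(q))=False F(q)=True q=True
Evaluating at position 2: result = False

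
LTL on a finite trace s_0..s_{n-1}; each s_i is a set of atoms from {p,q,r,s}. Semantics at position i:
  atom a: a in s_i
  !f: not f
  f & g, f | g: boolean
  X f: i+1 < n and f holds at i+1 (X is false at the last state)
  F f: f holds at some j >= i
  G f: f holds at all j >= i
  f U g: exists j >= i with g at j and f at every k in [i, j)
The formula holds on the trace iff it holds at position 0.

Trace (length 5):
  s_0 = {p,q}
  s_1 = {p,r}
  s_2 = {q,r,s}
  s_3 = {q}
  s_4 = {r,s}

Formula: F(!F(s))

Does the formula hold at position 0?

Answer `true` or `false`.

Answer: false

Derivation:
s_0={p,q}: F(!F(s))=False !F(s)=False F(s)=True s=False
s_1={p,r}: F(!F(s))=False !F(s)=False F(s)=True s=False
s_2={q,r,s}: F(!F(s))=False !F(s)=False F(s)=True s=True
s_3={q}: F(!F(s))=False !F(s)=False F(s)=True s=False
s_4={r,s}: F(!F(s))=False !F(s)=False F(s)=True s=True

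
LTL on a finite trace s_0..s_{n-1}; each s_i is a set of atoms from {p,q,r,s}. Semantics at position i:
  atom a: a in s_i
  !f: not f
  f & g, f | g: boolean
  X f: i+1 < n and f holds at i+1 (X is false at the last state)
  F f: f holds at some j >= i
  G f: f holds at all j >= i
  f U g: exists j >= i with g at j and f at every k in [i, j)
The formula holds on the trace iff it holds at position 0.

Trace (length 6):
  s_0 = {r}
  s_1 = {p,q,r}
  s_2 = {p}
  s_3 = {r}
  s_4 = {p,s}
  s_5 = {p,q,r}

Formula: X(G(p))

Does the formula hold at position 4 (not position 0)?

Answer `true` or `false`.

Answer: true

Derivation:
s_0={r}: X(G(p))=False G(p)=False p=False
s_1={p,q,r}: X(G(p))=False G(p)=False p=True
s_2={p}: X(G(p))=False G(p)=False p=True
s_3={r}: X(G(p))=True G(p)=False p=False
s_4={p,s}: X(G(p))=True G(p)=True p=True
s_5={p,q,r}: X(G(p))=False G(p)=True p=True
Evaluating at position 4: result = True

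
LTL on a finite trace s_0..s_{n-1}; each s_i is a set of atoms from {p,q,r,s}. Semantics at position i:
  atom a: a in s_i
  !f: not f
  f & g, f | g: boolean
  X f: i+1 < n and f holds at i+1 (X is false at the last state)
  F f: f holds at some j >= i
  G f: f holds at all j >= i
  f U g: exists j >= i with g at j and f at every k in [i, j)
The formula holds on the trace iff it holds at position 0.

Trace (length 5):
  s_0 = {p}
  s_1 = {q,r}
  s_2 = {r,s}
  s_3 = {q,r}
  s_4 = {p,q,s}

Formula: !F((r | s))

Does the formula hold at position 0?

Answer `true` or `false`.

s_0={p}: !F((r | s))=False F((r | s))=True (r | s)=False r=False s=False
s_1={q,r}: !F((r | s))=False F((r | s))=True (r | s)=True r=True s=False
s_2={r,s}: !F((r | s))=False F((r | s))=True (r | s)=True r=True s=True
s_3={q,r}: !F((r | s))=False F((r | s))=True (r | s)=True r=True s=False
s_4={p,q,s}: !F((r | s))=False F((r | s))=True (r | s)=True r=False s=True

Answer: false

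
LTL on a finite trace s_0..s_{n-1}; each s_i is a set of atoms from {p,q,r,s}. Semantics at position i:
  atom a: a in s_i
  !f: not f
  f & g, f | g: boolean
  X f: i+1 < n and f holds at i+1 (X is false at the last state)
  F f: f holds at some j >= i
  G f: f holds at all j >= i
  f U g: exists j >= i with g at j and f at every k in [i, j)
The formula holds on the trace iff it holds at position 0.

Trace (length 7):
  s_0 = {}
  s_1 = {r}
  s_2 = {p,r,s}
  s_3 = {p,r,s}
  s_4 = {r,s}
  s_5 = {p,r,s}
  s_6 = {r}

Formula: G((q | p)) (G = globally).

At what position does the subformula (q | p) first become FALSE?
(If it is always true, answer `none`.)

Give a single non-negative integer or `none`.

Answer: 0

Derivation:
s_0={}: (q | p)=False q=False p=False
s_1={r}: (q | p)=False q=False p=False
s_2={p,r,s}: (q | p)=True q=False p=True
s_3={p,r,s}: (q | p)=True q=False p=True
s_4={r,s}: (q | p)=False q=False p=False
s_5={p,r,s}: (q | p)=True q=False p=True
s_6={r}: (q | p)=False q=False p=False
G((q | p)) holds globally = False
First violation at position 0.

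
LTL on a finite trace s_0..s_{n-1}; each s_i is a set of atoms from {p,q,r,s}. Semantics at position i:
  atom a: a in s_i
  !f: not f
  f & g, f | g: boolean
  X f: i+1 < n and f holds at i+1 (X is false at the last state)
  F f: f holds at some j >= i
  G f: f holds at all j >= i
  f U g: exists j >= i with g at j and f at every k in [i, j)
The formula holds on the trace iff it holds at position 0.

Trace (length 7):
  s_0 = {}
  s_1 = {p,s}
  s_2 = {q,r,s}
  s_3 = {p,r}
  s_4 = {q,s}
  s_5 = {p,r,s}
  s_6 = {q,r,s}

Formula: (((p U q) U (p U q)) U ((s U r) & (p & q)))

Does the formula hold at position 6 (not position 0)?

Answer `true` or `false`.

s_0={}: (((p U q) U (p U q)) U ((s U r) & (p & q)))=False ((p U q) U (p U q))=False (p U q)=False p=False q=False ((s U r) & (p & q))=False (s U r)=False s=False r=False (p & q)=False
s_1={p,s}: (((p U q) U (p U q)) U ((s U r) & (p & q)))=False ((p U q) U (p U q))=True (p U q)=True p=True q=False ((s U r) & (p & q))=False (s U r)=True s=True r=False (p & q)=False
s_2={q,r,s}: (((p U q) U (p U q)) U ((s U r) & (p & q)))=False ((p U q) U (p U q))=True (p U q)=True p=False q=True ((s U r) & (p & q))=False (s U r)=True s=True r=True (p & q)=False
s_3={p,r}: (((p U q) U (p U q)) U ((s U r) & (p & q)))=False ((p U q) U (p U q))=True (p U q)=True p=True q=False ((s U r) & (p & q))=False (s U r)=True s=False r=True (p & q)=False
s_4={q,s}: (((p U q) U (p U q)) U ((s U r) & (p & q)))=False ((p U q) U (p U q))=True (p U q)=True p=False q=True ((s U r) & (p & q))=False (s U r)=True s=True r=False (p & q)=False
s_5={p,r,s}: (((p U q) U (p U q)) U ((s U r) & (p & q)))=False ((p U q) U (p U q))=True (p U q)=True p=True q=False ((s U r) & (p & q))=False (s U r)=True s=True r=True (p & q)=False
s_6={q,r,s}: (((p U q) U (p U q)) U ((s U r) & (p & q)))=False ((p U q) U (p U q))=True (p U q)=True p=False q=True ((s U r) & (p & q))=False (s U r)=True s=True r=True (p & q)=False
Evaluating at position 6: result = False

Answer: false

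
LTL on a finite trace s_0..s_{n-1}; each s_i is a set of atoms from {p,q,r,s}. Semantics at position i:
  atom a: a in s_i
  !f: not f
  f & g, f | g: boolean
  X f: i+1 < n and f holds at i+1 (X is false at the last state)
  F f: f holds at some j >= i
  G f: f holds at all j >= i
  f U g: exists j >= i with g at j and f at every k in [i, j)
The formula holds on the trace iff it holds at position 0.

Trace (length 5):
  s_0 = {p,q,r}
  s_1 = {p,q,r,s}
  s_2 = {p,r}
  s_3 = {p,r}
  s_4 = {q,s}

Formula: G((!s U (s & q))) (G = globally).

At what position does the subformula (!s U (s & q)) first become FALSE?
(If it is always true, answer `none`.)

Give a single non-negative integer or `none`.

s_0={p,q,r}: (!s U (s & q))=True !s=True s=False (s & q)=False q=True
s_1={p,q,r,s}: (!s U (s & q))=True !s=False s=True (s & q)=True q=True
s_2={p,r}: (!s U (s & q))=True !s=True s=False (s & q)=False q=False
s_3={p,r}: (!s U (s & q))=True !s=True s=False (s & q)=False q=False
s_4={q,s}: (!s U (s & q))=True !s=False s=True (s & q)=True q=True
G((!s U (s & q))) holds globally = True
No violation — formula holds at every position.

Answer: none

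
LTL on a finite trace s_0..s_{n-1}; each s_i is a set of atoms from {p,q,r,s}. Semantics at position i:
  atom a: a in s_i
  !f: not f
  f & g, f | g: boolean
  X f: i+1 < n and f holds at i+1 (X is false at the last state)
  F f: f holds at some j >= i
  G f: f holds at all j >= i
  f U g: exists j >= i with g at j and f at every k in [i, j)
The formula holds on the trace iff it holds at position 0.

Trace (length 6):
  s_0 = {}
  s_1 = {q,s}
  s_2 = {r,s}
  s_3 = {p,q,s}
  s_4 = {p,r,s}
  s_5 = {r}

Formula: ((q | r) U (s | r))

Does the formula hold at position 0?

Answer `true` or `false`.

s_0={}: ((q | r) U (s | r))=False (q | r)=False q=False r=False (s | r)=False s=False
s_1={q,s}: ((q | r) U (s | r))=True (q | r)=True q=True r=False (s | r)=True s=True
s_2={r,s}: ((q | r) U (s | r))=True (q | r)=True q=False r=True (s | r)=True s=True
s_3={p,q,s}: ((q | r) U (s | r))=True (q | r)=True q=True r=False (s | r)=True s=True
s_4={p,r,s}: ((q | r) U (s | r))=True (q | r)=True q=False r=True (s | r)=True s=True
s_5={r}: ((q | r) U (s | r))=True (q | r)=True q=False r=True (s | r)=True s=False

Answer: false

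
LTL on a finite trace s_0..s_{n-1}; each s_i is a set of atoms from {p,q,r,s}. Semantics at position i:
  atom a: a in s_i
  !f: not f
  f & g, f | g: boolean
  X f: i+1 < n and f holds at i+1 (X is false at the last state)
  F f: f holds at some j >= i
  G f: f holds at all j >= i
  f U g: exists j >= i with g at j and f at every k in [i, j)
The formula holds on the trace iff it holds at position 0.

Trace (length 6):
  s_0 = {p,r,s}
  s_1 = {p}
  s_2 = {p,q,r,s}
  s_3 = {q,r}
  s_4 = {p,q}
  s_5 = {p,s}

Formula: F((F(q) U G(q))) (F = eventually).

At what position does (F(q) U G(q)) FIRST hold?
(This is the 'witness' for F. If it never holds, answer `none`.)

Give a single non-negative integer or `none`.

Answer: none

Derivation:
s_0={p,r,s}: (F(q) U G(q))=False F(q)=True q=False G(q)=False
s_1={p}: (F(q) U G(q))=False F(q)=True q=False G(q)=False
s_2={p,q,r,s}: (F(q) U G(q))=False F(q)=True q=True G(q)=False
s_3={q,r}: (F(q) U G(q))=False F(q)=True q=True G(q)=False
s_4={p,q}: (F(q) U G(q))=False F(q)=True q=True G(q)=False
s_5={p,s}: (F(q) U G(q))=False F(q)=False q=False G(q)=False
F((F(q) U G(q))) does not hold (no witness exists).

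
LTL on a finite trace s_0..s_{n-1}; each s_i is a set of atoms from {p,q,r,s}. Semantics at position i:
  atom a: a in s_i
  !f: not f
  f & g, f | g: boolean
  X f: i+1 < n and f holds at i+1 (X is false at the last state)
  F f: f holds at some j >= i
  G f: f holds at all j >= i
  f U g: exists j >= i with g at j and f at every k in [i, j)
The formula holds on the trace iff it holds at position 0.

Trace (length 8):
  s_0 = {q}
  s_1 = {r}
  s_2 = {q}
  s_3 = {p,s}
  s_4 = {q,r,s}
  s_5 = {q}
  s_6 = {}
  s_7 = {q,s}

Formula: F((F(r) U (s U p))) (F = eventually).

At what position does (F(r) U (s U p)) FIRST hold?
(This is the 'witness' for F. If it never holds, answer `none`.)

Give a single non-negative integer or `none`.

s_0={q}: (F(r) U (s U p))=True F(r)=True r=False (s U p)=False s=False p=False
s_1={r}: (F(r) U (s U p))=True F(r)=True r=True (s U p)=False s=False p=False
s_2={q}: (F(r) U (s U p))=True F(r)=True r=False (s U p)=False s=False p=False
s_3={p,s}: (F(r) U (s U p))=True F(r)=True r=False (s U p)=True s=True p=True
s_4={q,r,s}: (F(r) U (s U p))=False F(r)=True r=True (s U p)=False s=True p=False
s_5={q}: (F(r) U (s U p))=False F(r)=False r=False (s U p)=False s=False p=False
s_6={}: (F(r) U (s U p))=False F(r)=False r=False (s U p)=False s=False p=False
s_7={q,s}: (F(r) U (s U p))=False F(r)=False r=False (s U p)=False s=True p=False
F((F(r) U (s U p))) holds; first witness at position 0.

Answer: 0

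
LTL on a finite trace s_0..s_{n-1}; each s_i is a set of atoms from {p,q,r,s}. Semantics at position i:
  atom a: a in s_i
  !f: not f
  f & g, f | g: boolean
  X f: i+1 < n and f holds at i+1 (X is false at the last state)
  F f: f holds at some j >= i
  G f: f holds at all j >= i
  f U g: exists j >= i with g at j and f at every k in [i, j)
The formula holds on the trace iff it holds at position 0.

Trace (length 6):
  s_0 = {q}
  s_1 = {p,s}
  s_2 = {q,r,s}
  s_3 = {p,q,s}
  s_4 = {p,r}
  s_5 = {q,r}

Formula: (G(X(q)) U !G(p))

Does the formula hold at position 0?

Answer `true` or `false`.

s_0={q}: (G(X(q)) U !G(p))=True G(X(q))=False X(q)=False q=True !G(p)=True G(p)=False p=False
s_1={p,s}: (G(X(q)) U !G(p))=True G(X(q))=False X(q)=True q=False !G(p)=True G(p)=False p=True
s_2={q,r,s}: (G(X(q)) U !G(p))=True G(X(q))=False X(q)=True q=True !G(p)=True G(p)=False p=False
s_3={p,q,s}: (G(X(q)) U !G(p))=True G(X(q))=False X(q)=False q=True !G(p)=True G(p)=False p=True
s_4={p,r}: (G(X(q)) U !G(p))=True G(X(q))=False X(q)=True q=False !G(p)=True G(p)=False p=True
s_5={q,r}: (G(X(q)) U !G(p))=True G(X(q))=False X(q)=False q=True !G(p)=True G(p)=False p=False

Answer: true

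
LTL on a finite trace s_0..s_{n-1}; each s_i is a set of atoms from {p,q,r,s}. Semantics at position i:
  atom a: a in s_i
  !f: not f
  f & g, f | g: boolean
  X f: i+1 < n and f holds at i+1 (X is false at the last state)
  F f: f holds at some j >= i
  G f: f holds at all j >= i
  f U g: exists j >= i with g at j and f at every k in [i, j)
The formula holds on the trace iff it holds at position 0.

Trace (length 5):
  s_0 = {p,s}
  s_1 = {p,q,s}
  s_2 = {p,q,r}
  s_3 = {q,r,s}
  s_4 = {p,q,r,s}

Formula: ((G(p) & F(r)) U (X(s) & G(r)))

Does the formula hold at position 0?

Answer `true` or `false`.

Answer: false

Derivation:
s_0={p,s}: ((G(p) & F(r)) U (X(s) & G(r)))=False (G(p) & F(r))=False G(p)=False p=True F(r)=True r=False (X(s) & G(r))=False X(s)=True s=True G(r)=False
s_1={p,q,s}: ((G(p) & F(r)) U (X(s) & G(r)))=False (G(p) & F(r))=False G(p)=False p=True F(r)=True r=False (X(s) & G(r))=False X(s)=False s=True G(r)=False
s_2={p,q,r}: ((G(p) & F(r)) U (X(s) & G(r)))=True (G(p) & F(r))=False G(p)=False p=True F(r)=True r=True (X(s) & G(r))=True X(s)=True s=False G(r)=True
s_3={q,r,s}: ((G(p) & F(r)) U (X(s) & G(r)))=True (G(p) & F(r))=False G(p)=False p=False F(r)=True r=True (X(s) & G(r))=True X(s)=True s=True G(r)=True
s_4={p,q,r,s}: ((G(p) & F(r)) U (X(s) & G(r)))=False (G(p) & F(r))=True G(p)=True p=True F(r)=True r=True (X(s) & G(r))=False X(s)=False s=True G(r)=True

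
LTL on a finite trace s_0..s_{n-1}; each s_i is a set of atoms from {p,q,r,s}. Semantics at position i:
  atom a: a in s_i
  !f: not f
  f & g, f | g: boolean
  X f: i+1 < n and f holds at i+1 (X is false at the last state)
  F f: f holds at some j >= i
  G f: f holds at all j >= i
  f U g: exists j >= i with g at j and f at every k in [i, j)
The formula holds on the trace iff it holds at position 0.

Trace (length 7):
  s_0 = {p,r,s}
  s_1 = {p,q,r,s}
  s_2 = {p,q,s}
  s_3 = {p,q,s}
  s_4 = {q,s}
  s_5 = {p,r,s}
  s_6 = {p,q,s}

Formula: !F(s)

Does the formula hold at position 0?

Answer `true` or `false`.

s_0={p,r,s}: !F(s)=False F(s)=True s=True
s_1={p,q,r,s}: !F(s)=False F(s)=True s=True
s_2={p,q,s}: !F(s)=False F(s)=True s=True
s_3={p,q,s}: !F(s)=False F(s)=True s=True
s_4={q,s}: !F(s)=False F(s)=True s=True
s_5={p,r,s}: !F(s)=False F(s)=True s=True
s_6={p,q,s}: !F(s)=False F(s)=True s=True

Answer: false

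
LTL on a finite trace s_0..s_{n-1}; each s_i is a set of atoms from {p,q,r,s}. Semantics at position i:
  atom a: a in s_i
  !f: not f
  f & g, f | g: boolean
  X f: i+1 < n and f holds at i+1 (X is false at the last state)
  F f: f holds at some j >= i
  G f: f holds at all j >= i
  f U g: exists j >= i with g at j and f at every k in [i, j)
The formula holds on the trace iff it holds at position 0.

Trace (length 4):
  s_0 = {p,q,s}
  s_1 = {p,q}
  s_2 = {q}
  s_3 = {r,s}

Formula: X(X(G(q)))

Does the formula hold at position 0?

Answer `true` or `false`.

s_0={p,q,s}: X(X(G(q)))=False X(G(q))=False G(q)=False q=True
s_1={p,q}: X(X(G(q)))=False X(G(q))=False G(q)=False q=True
s_2={q}: X(X(G(q)))=False X(G(q))=False G(q)=False q=True
s_3={r,s}: X(X(G(q)))=False X(G(q))=False G(q)=False q=False

Answer: false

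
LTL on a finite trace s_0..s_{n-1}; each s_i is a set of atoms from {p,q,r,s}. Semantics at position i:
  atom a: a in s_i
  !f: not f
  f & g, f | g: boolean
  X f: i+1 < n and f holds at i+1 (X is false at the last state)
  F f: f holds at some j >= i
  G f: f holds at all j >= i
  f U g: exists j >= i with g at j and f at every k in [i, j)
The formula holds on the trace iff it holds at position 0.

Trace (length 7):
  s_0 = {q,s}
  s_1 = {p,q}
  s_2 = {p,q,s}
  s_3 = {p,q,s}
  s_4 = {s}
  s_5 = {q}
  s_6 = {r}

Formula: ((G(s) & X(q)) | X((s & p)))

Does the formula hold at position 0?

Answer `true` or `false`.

s_0={q,s}: ((G(s) & X(q)) | X((s & p)))=False (G(s) & X(q))=False G(s)=False s=True X(q)=True q=True X((s & p))=False (s & p)=False p=False
s_1={p,q}: ((G(s) & X(q)) | X((s & p)))=True (G(s) & X(q))=False G(s)=False s=False X(q)=True q=True X((s & p))=True (s & p)=False p=True
s_2={p,q,s}: ((G(s) & X(q)) | X((s & p)))=True (G(s) & X(q))=False G(s)=False s=True X(q)=True q=True X((s & p))=True (s & p)=True p=True
s_3={p,q,s}: ((G(s) & X(q)) | X((s & p)))=False (G(s) & X(q))=False G(s)=False s=True X(q)=False q=True X((s & p))=False (s & p)=True p=True
s_4={s}: ((G(s) & X(q)) | X((s & p)))=False (G(s) & X(q))=False G(s)=False s=True X(q)=True q=False X((s & p))=False (s & p)=False p=False
s_5={q}: ((G(s) & X(q)) | X((s & p)))=False (G(s) & X(q))=False G(s)=False s=False X(q)=False q=True X((s & p))=False (s & p)=False p=False
s_6={r}: ((G(s) & X(q)) | X((s & p)))=False (G(s) & X(q))=False G(s)=False s=False X(q)=False q=False X((s & p))=False (s & p)=False p=False

Answer: false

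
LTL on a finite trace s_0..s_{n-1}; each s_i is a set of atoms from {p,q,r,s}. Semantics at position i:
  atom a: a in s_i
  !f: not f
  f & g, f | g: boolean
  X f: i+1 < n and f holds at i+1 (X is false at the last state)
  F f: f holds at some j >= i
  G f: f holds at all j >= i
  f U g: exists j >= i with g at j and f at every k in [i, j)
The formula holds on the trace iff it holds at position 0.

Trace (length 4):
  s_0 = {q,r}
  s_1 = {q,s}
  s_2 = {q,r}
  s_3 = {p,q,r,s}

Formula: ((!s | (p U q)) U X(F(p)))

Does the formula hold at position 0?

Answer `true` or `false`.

Answer: true

Derivation:
s_0={q,r}: ((!s | (p U q)) U X(F(p)))=True (!s | (p U q))=True !s=True s=False (p U q)=True p=False q=True X(F(p))=True F(p)=True
s_1={q,s}: ((!s | (p U q)) U X(F(p)))=True (!s | (p U q))=True !s=False s=True (p U q)=True p=False q=True X(F(p))=True F(p)=True
s_2={q,r}: ((!s | (p U q)) U X(F(p)))=True (!s | (p U q))=True !s=True s=False (p U q)=True p=False q=True X(F(p))=True F(p)=True
s_3={p,q,r,s}: ((!s | (p U q)) U X(F(p)))=False (!s | (p U q))=True !s=False s=True (p U q)=True p=True q=True X(F(p))=False F(p)=True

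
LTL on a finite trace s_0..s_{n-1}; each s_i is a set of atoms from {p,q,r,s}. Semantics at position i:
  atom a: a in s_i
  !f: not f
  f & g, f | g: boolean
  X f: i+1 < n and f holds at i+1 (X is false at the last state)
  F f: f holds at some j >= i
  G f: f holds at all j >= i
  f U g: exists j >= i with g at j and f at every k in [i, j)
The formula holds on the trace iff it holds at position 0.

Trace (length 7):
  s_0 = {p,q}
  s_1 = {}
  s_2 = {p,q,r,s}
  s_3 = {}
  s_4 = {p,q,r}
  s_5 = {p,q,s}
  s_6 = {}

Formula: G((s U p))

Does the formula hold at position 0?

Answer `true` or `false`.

s_0={p,q}: G((s U p))=False (s U p)=True s=False p=True
s_1={}: G((s U p))=False (s U p)=False s=False p=False
s_2={p,q,r,s}: G((s U p))=False (s U p)=True s=True p=True
s_3={}: G((s U p))=False (s U p)=False s=False p=False
s_4={p,q,r}: G((s U p))=False (s U p)=True s=False p=True
s_5={p,q,s}: G((s U p))=False (s U p)=True s=True p=True
s_6={}: G((s U p))=False (s U p)=False s=False p=False

Answer: false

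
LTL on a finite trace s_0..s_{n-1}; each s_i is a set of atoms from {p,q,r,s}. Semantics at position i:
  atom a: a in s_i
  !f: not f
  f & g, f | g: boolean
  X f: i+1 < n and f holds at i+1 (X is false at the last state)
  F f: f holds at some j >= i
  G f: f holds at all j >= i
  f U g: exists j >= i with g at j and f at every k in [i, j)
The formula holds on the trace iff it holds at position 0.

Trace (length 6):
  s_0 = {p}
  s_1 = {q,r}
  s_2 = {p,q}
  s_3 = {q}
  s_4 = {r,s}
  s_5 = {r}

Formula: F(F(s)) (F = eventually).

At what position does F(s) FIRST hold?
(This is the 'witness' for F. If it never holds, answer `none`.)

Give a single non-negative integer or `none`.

s_0={p}: F(s)=True s=False
s_1={q,r}: F(s)=True s=False
s_2={p,q}: F(s)=True s=False
s_3={q}: F(s)=True s=False
s_4={r,s}: F(s)=True s=True
s_5={r}: F(s)=False s=False
F(F(s)) holds; first witness at position 0.

Answer: 0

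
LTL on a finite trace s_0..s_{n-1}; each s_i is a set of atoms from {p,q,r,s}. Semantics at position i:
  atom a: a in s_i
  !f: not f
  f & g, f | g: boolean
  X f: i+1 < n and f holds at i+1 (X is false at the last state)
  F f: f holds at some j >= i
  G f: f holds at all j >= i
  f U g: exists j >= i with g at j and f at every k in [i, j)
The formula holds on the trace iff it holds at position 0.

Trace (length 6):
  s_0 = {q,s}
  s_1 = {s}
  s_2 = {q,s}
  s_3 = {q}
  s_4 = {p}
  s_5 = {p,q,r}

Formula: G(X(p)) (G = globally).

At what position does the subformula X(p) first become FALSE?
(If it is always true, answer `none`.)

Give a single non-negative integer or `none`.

s_0={q,s}: X(p)=False p=False
s_1={s}: X(p)=False p=False
s_2={q,s}: X(p)=False p=False
s_3={q}: X(p)=True p=False
s_4={p}: X(p)=True p=True
s_5={p,q,r}: X(p)=False p=True
G(X(p)) holds globally = False
First violation at position 0.

Answer: 0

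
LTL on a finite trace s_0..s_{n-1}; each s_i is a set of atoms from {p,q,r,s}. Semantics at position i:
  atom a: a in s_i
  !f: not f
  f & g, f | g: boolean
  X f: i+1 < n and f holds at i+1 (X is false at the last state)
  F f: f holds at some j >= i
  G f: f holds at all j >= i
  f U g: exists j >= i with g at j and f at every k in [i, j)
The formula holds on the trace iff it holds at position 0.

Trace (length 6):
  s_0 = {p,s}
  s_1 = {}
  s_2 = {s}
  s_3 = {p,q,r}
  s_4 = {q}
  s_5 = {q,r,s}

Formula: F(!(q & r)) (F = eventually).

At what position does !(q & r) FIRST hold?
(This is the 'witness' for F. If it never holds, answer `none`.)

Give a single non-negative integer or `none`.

Answer: 0

Derivation:
s_0={p,s}: !(q & r)=True (q & r)=False q=False r=False
s_1={}: !(q & r)=True (q & r)=False q=False r=False
s_2={s}: !(q & r)=True (q & r)=False q=False r=False
s_3={p,q,r}: !(q & r)=False (q & r)=True q=True r=True
s_4={q}: !(q & r)=True (q & r)=False q=True r=False
s_5={q,r,s}: !(q & r)=False (q & r)=True q=True r=True
F(!(q & r)) holds; first witness at position 0.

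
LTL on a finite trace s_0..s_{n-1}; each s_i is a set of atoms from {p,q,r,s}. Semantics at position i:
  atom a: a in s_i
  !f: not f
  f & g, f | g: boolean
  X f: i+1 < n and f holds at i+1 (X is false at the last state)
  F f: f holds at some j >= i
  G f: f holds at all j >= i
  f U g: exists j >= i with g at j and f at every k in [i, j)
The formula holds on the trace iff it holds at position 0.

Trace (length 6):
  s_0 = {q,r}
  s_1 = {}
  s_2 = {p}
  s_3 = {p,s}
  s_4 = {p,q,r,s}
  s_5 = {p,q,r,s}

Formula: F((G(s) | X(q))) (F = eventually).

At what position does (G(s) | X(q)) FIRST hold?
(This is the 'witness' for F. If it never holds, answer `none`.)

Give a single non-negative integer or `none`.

Answer: 3

Derivation:
s_0={q,r}: (G(s) | X(q))=False G(s)=False s=False X(q)=False q=True
s_1={}: (G(s) | X(q))=False G(s)=False s=False X(q)=False q=False
s_2={p}: (G(s) | X(q))=False G(s)=False s=False X(q)=False q=False
s_3={p,s}: (G(s) | X(q))=True G(s)=True s=True X(q)=True q=False
s_4={p,q,r,s}: (G(s) | X(q))=True G(s)=True s=True X(q)=True q=True
s_5={p,q,r,s}: (G(s) | X(q))=True G(s)=True s=True X(q)=False q=True
F((G(s) | X(q))) holds; first witness at position 3.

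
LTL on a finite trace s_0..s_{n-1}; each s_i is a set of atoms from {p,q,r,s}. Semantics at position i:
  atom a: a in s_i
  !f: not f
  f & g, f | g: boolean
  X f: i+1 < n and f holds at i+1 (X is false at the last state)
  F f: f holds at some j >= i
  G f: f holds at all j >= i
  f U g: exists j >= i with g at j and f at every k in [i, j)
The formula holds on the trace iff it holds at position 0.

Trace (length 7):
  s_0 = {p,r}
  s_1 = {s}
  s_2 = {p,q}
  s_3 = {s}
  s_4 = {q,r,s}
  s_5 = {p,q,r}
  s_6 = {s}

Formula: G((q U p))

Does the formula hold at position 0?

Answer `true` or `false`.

Answer: false

Derivation:
s_0={p,r}: G((q U p))=False (q U p)=True q=False p=True
s_1={s}: G((q U p))=False (q U p)=False q=False p=False
s_2={p,q}: G((q U p))=False (q U p)=True q=True p=True
s_3={s}: G((q U p))=False (q U p)=False q=False p=False
s_4={q,r,s}: G((q U p))=False (q U p)=True q=True p=False
s_5={p,q,r}: G((q U p))=False (q U p)=True q=True p=True
s_6={s}: G((q U p))=False (q U p)=False q=False p=False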